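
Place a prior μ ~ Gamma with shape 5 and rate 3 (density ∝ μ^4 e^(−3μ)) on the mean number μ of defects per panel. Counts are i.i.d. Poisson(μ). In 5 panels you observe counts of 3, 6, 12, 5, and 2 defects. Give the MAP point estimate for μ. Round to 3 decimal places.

Σxᵢ = 3+6+12+5+2 = 28, with n = 5.
Posterior ∝ μ^4e^(−3μ) · μ^28e^(−5μ) = μ^32e^(−8μ), i.e. Gamma(shape=33, rate=8).
The mode of a Gamma(a, b) with a ≥ 1 (shape–rate) is (a−1)/b = 32/8 ≈ 4.000.

μ̂_MAP = 4.000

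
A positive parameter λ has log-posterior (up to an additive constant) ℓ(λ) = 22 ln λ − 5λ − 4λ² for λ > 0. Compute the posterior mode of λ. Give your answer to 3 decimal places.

λ̂_MAP = 1.375

ℓ'(λ) = 22/λ − 5 − 8λ. Setting this to zero and multiplying by λ: 8λ² + 5λ − 22 = 0.
λ = (−5 + √(5² + 4·8·22)) / (2·8) = (−5 + √729) / 16 = (−5 + 27)/16 = 11/8.
ℓ''(λ) = −22/λ² − 8 < 0, confirming a maximum.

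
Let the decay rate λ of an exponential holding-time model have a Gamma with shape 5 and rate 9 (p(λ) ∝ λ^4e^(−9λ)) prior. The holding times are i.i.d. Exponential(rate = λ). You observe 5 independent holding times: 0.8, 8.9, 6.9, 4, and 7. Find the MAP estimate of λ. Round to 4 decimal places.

The Exponential(rate=λ) likelihood is ∝ λ^n e^(−λΣtᵢ). Here n = 5 and Σtᵢ = 0.8 + 8.9 + 6.9 + 4 + 7 = 27.6.
Posterior ∝ λ^4e^(−9λ) · λ^5e^(−27.6λ) = λ^9e^(−36.6λ), i.e. Gamma(10, 36.6).
Mode = (a−1)/b = 9/36.6 ≈ 0.2459.

λ̂_MAP = 0.2459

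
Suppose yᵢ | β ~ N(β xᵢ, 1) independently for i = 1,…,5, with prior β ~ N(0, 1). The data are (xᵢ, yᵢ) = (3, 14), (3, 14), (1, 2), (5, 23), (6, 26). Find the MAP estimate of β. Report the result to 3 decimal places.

β̂_MAP = 4.407

log p(β | y) = −Σ(yᵢ − βxᵢ)²/(2·1) − β²/(2·1) + const.
Setting the derivative to zero: Σxᵢ(yᵢ − βxᵢ)/1 − β/1 = 0, so β = Σxᵢyᵢ / (Σxᵢ² + σ²/τ²).
Σxᵢyᵢ = 3·14 + 3·14 + 1·2 + 5·23 + 6·26 = 357; Σxᵢ² = 80; σ²/τ² = 1.
β̂_MAP = 357 / (80 + 1) = 357/81 ≈ 4.407.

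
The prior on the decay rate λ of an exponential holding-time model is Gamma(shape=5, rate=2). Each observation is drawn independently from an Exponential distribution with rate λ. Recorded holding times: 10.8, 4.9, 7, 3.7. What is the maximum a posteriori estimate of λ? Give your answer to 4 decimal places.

λ̂_MAP = 0.2817

The Exponential(rate=λ) likelihood is ∝ λ^n e^(−λΣtᵢ). Here n = 4 and Σtᵢ = 10.8 + 4.9 + 7 + 3.7 = 26.4.
Posterior ∝ λ^4e^(−2λ) · λ^4e^(−26.4λ) = λ^8e^(−28.4λ), i.e. Gamma(9, 28.4).
Mode = (a−1)/b = 8/28.4 ≈ 0.2817.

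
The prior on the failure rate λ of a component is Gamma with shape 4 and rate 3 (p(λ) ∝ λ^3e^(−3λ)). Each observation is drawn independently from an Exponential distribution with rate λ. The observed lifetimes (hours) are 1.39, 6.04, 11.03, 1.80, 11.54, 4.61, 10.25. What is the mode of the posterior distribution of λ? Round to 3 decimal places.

λ̂_MAP = 0.201

The Exponential(rate=λ) likelihood is ∝ λ^n e^(−λΣtᵢ). Here n = 7 and Σtᵢ = 1.39 + 6.04 + 11.03 + 1.80 + 11.54 + 4.61 + 10.25 = 46.66.
Posterior ∝ λ^3e^(−3λ) · λ^7e^(−46.66λ) = λ^10e^(−49.66λ), i.e. Gamma(11, 49.66).
Mode = (a−1)/b = 10/49.66 ≈ 0.201.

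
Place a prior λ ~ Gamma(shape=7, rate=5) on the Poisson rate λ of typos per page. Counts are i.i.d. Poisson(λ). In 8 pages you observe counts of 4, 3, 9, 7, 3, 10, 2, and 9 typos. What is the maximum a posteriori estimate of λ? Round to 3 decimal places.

λ̂_MAP = 4.077

Σxᵢ = 4+3+9+7+3+10+2+9 = 47, with n = 8.
Posterior ∝ λ^6e^(−5λ) · λ^47e^(−8λ) = λ^53e^(−13λ), i.e. Gamma(shape=54, rate=13).
The mode of a Gamma(a, b) with a ≥ 1 (shape–rate) is (a−1)/b = 53/13 ≈ 4.077.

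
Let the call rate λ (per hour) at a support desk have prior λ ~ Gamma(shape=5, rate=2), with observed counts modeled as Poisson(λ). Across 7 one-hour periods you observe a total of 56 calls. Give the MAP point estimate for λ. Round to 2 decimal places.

λ̂_MAP = 6.67

Σxᵢ = 56, n = 7.
Posterior ∝ λ^4e^(−2λ) · λ^56e^(−7λ) = λ^60e^(−9λ), i.e. Gamma(shape=61, rate=9).
The mode of a Gamma(a, b) with a ≥ 1 (shape–rate) is (a−1)/b = 60/9 ≈ 6.67.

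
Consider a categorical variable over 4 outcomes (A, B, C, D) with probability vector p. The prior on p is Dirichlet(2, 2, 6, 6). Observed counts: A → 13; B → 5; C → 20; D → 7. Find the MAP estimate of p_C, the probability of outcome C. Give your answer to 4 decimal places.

The posterior is Dirichlet(αᵢ + nᵢ) = Dirichlet(15, 7, 26, 13).
For a Dirichlet(a₁,…,a_K) with all aᵢ > 1, the mode has j-th component (aⱼ − 1)/(Σaᵢ − K).
Here Σaᵢ = 61 and K = 4, so p_C = (26 − 1)/(61 − 4) = 25/57 ≈ 0.4386.

MAP estimate of p_C = 0.4386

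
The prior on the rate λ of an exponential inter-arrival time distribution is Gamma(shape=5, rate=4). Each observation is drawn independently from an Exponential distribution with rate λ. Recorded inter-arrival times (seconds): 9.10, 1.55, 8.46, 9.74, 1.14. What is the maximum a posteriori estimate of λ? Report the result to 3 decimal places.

λ̂_MAP = 0.265

The Exponential(rate=λ) likelihood is ∝ λ^n e^(−λΣtᵢ). Here n = 5 and Σtᵢ = 9.10 + 1.55 + 8.46 + 9.74 + 1.14 = 29.99.
Posterior ∝ λ^4e^(−4λ) · λ^5e^(−29.99λ) = λ^9e^(−33.99λ), i.e. Gamma(10, 33.99).
Mode = (a−1)/b = 9/33.99 ≈ 0.265.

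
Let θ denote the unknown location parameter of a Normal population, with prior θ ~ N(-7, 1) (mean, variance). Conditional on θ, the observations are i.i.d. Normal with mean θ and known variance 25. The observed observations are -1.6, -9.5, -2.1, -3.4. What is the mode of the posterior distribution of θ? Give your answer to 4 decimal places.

θ̂_MAP = -6.6069

n = 4; x̄ = ((-1.6) + (-9.5) + (-2.1) + (-3.4))/4 = -16.6/4 = -4.15.
For a Normal prior and Normal likelihood with known variance, the posterior is Normal; its mode equals its mean, the precision-weighted average.
Prior precision 1/σ₀² = 1/1 = 1; data precision n/σ² = 4/25 = 0.16.
θ̂ = (1·(-7) + 0.16·(-4.15)) / (1 + 0.16) = (-7.664)/1.16 = -958/145 ≈ -6.6069.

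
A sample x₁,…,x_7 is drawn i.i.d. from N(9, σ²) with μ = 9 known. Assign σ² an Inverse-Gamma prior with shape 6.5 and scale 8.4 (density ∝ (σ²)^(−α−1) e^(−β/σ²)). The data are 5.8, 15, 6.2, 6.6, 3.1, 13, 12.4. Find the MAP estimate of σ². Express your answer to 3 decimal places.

Sum of squared deviations about the known mean: SS = (5.8−9)² + (15−9)² + (6.2−9)² + (6.6−9)² + (3.1−9)² + (13−9)² + (12.4−9)² = 122.21.
The Normal likelihood contributes (σ²)^(−n/2) exp(−SS/(2σ²)), so the posterior is Inverse-Gamma(α + n/2, β + SS/2) = Inverse-Gamma(10, 69.505).
The mode of Inverse-Gamma(a, b) is b/(a+1) = 69.505/11 ≈ 6.319.

σ̂²_MAP = 6.319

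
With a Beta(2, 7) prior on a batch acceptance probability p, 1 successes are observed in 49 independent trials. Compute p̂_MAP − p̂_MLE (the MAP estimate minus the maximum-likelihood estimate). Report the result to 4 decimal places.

MAP − MLE = 0.0153

Posterior is Beta(3, 55); MAP = (3−1)/(58−2) = 2/56 ≈ 0.03571.
MLE ignores the prior: p̂_MLE = k/n = 1/49 ≈ 0.02041.
Difference = 2/56 − 1/49 = 3/196 ≈ 0.0153.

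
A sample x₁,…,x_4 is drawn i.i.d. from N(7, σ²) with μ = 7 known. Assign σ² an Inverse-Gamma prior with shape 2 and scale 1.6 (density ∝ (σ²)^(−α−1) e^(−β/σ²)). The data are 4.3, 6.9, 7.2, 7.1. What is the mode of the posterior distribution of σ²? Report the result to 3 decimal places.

σ̂²_MAP = 1.055

Sum of squared deviations about the known mean: SS = (4.3−7)² + (6.9−7)² + (7.2−7)² + (7.1−7)² = 7.35.
The Normal likelihood contributes (σ²)^(−n/2) exp(−SS/(2σ²)), so the posterior is Inverse-Gamma(α + n/2, β + SS/2) = Inverse-Gamma(4, 5.275).
The mode of Inverse-Gamma(a, b) is b/(a+1) = 5.275/5 ≈ 1.055.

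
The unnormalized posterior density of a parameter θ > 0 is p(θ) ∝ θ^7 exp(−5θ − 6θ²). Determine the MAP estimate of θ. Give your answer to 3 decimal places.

θ̂_MAP = 0.583

ℓ'(θ) = 7/θ − 5 − 12θ. Setting this to zero and multiplying by θ: 12θ² + 5θ − 7 = 0.
θ = (−5 + √(5² + 4·12·7)) / (2·12) = (−5 + √361) / 24 = (−5 + 19)/24 = 7/12.
ℓ''(θ) = −7/θ² − 12 < 0, confirming a maximum.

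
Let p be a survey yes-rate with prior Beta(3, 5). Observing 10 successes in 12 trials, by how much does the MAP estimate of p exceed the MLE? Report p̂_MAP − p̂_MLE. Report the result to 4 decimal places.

MAP − MLE = -0.1667

Posterior is Beta(13, 7); MAP = (13−1)/(20−2) = 12/18 ≈ 0.66667.
MLE ignores the prior: p̂_MLE = k/n = 10/12 ≈ 0.83333.
Difference = 12/18 − 10/12 = -1/6 ≈ -0.1667.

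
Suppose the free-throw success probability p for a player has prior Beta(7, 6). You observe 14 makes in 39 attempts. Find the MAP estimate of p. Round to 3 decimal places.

Prior: Beta(7, 6).
Data: 14 successes in 39 trials. The binomial likelihood contributes p^14(1−p)^25, so the posterior is Beta(7+14, 6+25) = Beta(21, 31).
For Beta(a, b) with a, b > 1 the mode is (a−1)/(a+b−2) = 20/50 ≈ 0.400.

p̂_MAP = 0.400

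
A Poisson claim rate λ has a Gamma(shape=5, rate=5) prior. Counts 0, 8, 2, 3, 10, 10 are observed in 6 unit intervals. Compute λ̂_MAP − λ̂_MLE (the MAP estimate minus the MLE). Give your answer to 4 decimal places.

MAP − MLE = -2.1364

Σxᵢ = 33. Posterior is Gamma(38, 11); MAP = (38−1)/11 = 37/11 ≈ 3.36364.
MLE = x̄ = 33/6 ≈ 5.50000.
Difference = 37/11 − 33/6 = -47/22 ≈ -2.1364.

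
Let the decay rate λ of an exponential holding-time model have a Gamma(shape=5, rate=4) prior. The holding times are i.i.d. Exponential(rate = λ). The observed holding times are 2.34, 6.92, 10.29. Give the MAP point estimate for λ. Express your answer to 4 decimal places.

λ̂_MAP = 0.2972

The Exponential(rate=λ) likelihood is ∝ λ^n e^(−λΣtᵢ). Here n = 3 and Σtᵢ = 2.34 + 6.92 + 10.29 = 19.55.
Posterior ∝ λ^4e^(−4λ) · λ^3e^(−19.55λ) = λ^7e^(−23.55λ), i.e. Gamma(8, 23.55).
Mode = (a−1)/b = 7/23.55 ≈ 0.2972.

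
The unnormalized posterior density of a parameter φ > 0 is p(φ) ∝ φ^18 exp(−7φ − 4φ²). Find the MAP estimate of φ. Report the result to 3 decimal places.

ℓ'(φ) = 18/φ − 7 − 8φ. Setting this to zero and multiplying by φ: 8φ² + 7φ − 18 = 0.
φ = (−7 + √(7² + 4·8·18)) / (2·8) = (−7 + √625) / 16 = (−7 + 25)/16 = 9/8.
ℓ''(φ) = −18/φ² − 8 < 0, confirming a maximum.

φ̂_MAP = 1.125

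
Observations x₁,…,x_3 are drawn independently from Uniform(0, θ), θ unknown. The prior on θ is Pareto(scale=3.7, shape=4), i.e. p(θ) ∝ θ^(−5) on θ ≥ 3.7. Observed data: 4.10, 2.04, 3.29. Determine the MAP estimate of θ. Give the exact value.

θ̂_MAP = 4.10

The Uniform(0, θ) likelihood is θ^(−n) for θ ≥ max(xᵢ), zero otherwise. Here max(xᵢ) = 4.10.
Posterior ∝ θ^(−5) · θ^(−3) = θ^(−8) on θ ≥ max(3.7, 4.10) = 4.10.
This density is strictly decreasing in θ, so the posterior mode lies at the lower boundary of the support.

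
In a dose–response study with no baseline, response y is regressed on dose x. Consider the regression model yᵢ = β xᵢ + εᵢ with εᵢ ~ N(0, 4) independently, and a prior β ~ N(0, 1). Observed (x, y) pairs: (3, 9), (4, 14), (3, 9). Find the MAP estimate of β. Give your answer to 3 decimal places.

β̂_MAP = 2.895

log p(β | y) = −Σ(yᵢ − βxᵢ)²/(2·4) − β²/(2·1) + const.
Setting the derivative to zero: Σxᵢ(yᵢ − βxᵢ)/4 − β/1 = 0, so β = Σxᵢyᵢ / (Σxᵢ² + σ²/τ²).
Σxᵢyᵢ = 3·9 + 4·14 + 3·9 = 110; Σxᵢ² = 34; σ²/τ² = 4.
β̂_MAP = 110 / (34 + 4) = 110/38 ≈ 2.895.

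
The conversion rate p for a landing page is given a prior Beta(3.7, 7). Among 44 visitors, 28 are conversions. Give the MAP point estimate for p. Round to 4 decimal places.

p̂_MAP = 0.5825

Prior: Beta(3.7, 7).
Data: 28 successes in 44 trials. The binomial likelihood contributes p^28(1−p)^16, so the posterior is Beta(3.7+28, 7+16) = Beta(31.7, 23).
For Beta(a, b) with a, b > 1 the mode is (a−1)/(a+b−2) = 30.7/52.7 ≈ 0.5825.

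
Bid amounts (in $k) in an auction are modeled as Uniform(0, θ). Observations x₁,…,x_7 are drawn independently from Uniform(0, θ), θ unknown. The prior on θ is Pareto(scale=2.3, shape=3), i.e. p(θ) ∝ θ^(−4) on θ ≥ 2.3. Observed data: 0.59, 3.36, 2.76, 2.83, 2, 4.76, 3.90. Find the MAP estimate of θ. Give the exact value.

The Uniform(0, θ) likelihood is θ^(−n) for θ ≥ max(xᵢ), zero otherwise. Here max(xᵢ) = 4.76.
Posterior ∝ θ^(−4) · θ^(−7) = θ^(−11) on θ ≥ max(2.3, 4.76) = 4.76.
This density is strictly decreasing in θ, so the posterior mode lies at the lower boundary of the support.

θ̂_MAP = 4.76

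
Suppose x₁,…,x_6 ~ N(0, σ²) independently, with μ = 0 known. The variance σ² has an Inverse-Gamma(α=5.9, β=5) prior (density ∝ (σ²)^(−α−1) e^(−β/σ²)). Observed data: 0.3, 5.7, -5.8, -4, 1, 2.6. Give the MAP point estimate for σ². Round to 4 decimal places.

Sum of squared deviations about the known mean: SS = (0.3−0)² + (5.7−0)² + (-5.8−0)² + (-4−0)² + (1−0)² + (2.6−0)² = 89.98.
The Normal likelihood contributes (σ²)^(−n/2) exp(−SS/(2σ²)), so the posterior is Inverse-Gamma(α + n/2, β + SS/2) = Inverse-Gamma(8.9, 49.99).
The mode of Inverse-Gamma(a, b) is b/(a+1) = 49.99/9.9 ≈ 5.0495.

σ̂²_MAP = 5.0495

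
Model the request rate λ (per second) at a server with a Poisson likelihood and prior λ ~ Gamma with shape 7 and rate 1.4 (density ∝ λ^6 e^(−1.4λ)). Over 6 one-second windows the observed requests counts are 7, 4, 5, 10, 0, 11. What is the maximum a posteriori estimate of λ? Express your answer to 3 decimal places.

λ̂_MAP = 5.811

Σxᵢ = 7+4+5+10+0+11 = 37, with n = 6.
Posterior ∝ λ^6e^(−1.4λ) · λ^37e^(−6λ) = λ^43e^(−7.4λ), i.e. Gamma(shape=44, rate=7.4).
The mode of a Gamma(a, b) with a ≥ 1 (shape–rate) is (a−1)/b = 43/7.4 ≈ 5.811.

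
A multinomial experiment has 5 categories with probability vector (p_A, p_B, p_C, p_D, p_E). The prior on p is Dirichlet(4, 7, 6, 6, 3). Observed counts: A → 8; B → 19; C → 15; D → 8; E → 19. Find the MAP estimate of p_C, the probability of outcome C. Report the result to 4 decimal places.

MAP estimate of p_C = 0.2222

The posterior is Dirichlet(αᵢ + nᵢ) = Dirichlet(12, 26, 21, 14, 22).
For a Dirichlet(a₁,…,a_K) with all aᵢ > 1, the mode has j-th component (aⱼ − 1)/(Σaᵢ − K).
Here Σaᵢ = 95 and K = 5, so p_C = (21 − 1)/(95 − 5) = 20/90 ≈ 0.2222.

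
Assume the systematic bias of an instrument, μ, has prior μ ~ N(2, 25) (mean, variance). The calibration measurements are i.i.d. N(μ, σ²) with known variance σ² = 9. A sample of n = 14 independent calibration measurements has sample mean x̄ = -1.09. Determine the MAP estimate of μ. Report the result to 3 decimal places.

μ̂_MAP = -1.013

n = 14, x̄ = -1.09.
For a Normal prior and Normal likelihood with known variance, the posterior is Normal; its mode equals its mean, the precision-weighted average.
Prior precision 1/σ₀² = 1/25 = 0.04; data precision n/σ² = 14/9.
μ̂ = (0.04·2 + (14/9)·(-1.09)) / (0.04 + 14/9) = (-727/450)/(359/225) = -727/718 ≈ -1.013.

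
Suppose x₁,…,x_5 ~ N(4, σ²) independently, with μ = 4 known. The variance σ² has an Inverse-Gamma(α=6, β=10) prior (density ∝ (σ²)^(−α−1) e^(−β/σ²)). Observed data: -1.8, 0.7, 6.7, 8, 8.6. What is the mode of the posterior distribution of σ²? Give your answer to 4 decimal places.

Sum of squared deviations about the known mean: SS = (-1.8−4)² + (0.7−4)² + (6.7−4)² + (8−4)² + (8.6−4)² = 88.98.
The Normal likelihood contributes (σ²)^(−n/2) exp(−SS/(2σ²)), so the posterior is Inverse-Gamma(α + n/2, β + SS/2) = Inverse-Gamma(8.5, 54.49).
The mode of Inverse-Gamma(a, b) is b/(a+1) = 54.49/9.5 ≈ 5.7358.

σ̂²_MAP = 5.7358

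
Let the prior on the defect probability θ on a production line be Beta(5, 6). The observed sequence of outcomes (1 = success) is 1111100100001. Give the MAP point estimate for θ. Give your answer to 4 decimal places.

θ̂_MAP = 0.5000

Prior: Beta(5, 6).
Data: 7 successes in 13 trials (from the sequence). The binomial likelihood contributes θ^7(1−θ)^6, so the posterior is Beta(5+7, 6+6) = Beta(12, 12).
For Beta(a, b) with a, b > 1 the mode is (a−1)/(a+b−2) = 11/22 ≈ 0.5000.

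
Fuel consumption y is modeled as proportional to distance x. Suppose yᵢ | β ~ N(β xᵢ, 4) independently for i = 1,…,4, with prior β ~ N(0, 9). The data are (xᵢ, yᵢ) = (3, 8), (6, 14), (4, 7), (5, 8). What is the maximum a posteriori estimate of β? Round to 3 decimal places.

log p(β | y) = −Σ(yᵢ − βxᵢ)²/(2·4) − β²/(2·9) + const.
Setting the derivative to zero: Σxᵢ(yᵢ − βxᵢ)/4 − β/9 = 0, so β = Σxᵢyᵢ / (Σxᵢ² + σ²/τ²).
Σxᵢyᵢ = 3·8 + 6·14 + 4·7 + 5·8 = 176; Σxᵢ² = 86; σ²/τ² = 4/9.
β̂_MAP = 176 / (86 + 4/9) = 176/(778/9) = 792/389 ≈ 2.036.

β̂_MAP = 2.036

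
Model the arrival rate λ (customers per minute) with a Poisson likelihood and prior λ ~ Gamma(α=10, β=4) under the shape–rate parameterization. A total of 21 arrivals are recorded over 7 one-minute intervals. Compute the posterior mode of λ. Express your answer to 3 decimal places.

λ̂_MAP = 2.727

Σxᵢ = 21, n = 7.
Posterior ∝ λ^9e^(−4λ) · λ^21e^(−7λ) = λ^30e^(−11λ), i.e. Gamma(shape=31, rate=11).
The mode of a Gamma(a, b) with a ≥ 1 (shape–rate) is (a−1)/b = 30/11 ≈ 2.727.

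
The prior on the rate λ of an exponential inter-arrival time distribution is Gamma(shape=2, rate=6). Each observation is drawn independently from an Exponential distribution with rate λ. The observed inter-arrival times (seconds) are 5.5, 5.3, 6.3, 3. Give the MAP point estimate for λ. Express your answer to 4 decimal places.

The Exponential(rate=λ) likelihood is ∝ λ^n e^(−λΣtᵢ). Here n = 4 and Σtᵢ = 5.5 + 5.3 + 6.3 + 3 = 20.1.
Posterior ∝ λe^(−6λ) · λ^4e^(−20.1λ) = λ^5e^(−26.1λ), i.e. Gamma(6, 26.1).
Mode = (a−1)/b = 5/26.1 ≈ 0.1916.

λ̂_MAP = 0.1916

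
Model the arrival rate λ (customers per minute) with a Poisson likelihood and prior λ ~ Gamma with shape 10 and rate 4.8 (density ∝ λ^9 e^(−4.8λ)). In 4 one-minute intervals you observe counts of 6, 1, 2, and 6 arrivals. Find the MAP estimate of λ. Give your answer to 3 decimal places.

λ̂_MAP = 2.727

Σxᵢ = 6+1+2+6 = 15, with n = 4.
Posterior ∝ λ^9e^(−4.8λ) · λ^15e^(−4λ) = λ^24e^(−8.8λ), i.e. Gamma(shape=25, rate=8.8).
The mode of a Gamma(a, b) with a ≥ 1 (shape–rate) is (a−1)/b = 24/8.8 ≈ 2.727.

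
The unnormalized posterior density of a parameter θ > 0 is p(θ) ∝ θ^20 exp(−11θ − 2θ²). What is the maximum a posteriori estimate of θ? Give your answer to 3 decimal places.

ℓ'(θ) = 20/θ − 11 − 4θ. Setting this to zero and multiplying by θ: 4θ² + 11θ − 20 = 0.
θ = (−11 + √(11² + 4·4·20)) / (2·4) = (−11 + √441) / 8 = (−11 + 21)/8 = 5/4.
ℓ''(θ) = −20/θ² − 4 < 0, confirming a maximum.

θ̂_MAP = 1.250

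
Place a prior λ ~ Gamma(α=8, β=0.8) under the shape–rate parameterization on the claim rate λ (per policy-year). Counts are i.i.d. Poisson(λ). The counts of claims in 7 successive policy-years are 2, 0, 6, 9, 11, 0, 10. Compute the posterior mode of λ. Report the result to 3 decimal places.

Σxᵢ = 2+0+6+9+11+0+10 = 38, with n = 7.
Posterior ∝ λ^7e^(−0.8λ) · λ^38e^(−7λ) = λ^45e^(−7.8λ), i.e. Gamma(shape=46, rate=7.8).
The mode of a Gamma(a, b) with a ≥ 1 (shape–rate) is (a−1)/b = 45/7.8 ≈ 5.769.

λ̂_MAP = 5.769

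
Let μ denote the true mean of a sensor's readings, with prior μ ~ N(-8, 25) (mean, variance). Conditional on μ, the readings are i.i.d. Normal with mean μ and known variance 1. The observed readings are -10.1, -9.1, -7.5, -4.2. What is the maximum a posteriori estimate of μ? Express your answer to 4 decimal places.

μ̂_MAP = -7.7277

n = 4; x̄ = ((-10.1) + (-9.1) + (-7.5) + (-4.2))/4 = -30.9/4 = -7.725.
For a Normal prior and Normal likelihood with known variance, the posterior is Normal; its mode equals its mean, the precision-weighted average.
Prior precision 1/σ₀² = 1/25 = 0.04; data precision n/σ² = 4/1 = 4.
μ̂ = (0.04·(-8) + 4·(-7.725)) / (0.04 + 4) = (-31.22)/4.04 = -1561/202 ≈ -7.7277.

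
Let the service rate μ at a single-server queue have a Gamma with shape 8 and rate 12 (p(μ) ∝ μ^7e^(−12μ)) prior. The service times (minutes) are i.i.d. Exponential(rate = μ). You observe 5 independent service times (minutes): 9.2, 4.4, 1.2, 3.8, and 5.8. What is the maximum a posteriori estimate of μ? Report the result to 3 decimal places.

The Exponential(rate=μ) likelihood is ∝ μ^n e^(−μΣtᵢ). Here n = 5 and Σtᵢ = 9.2 + 4.4 + 1.2 + 3.8 + 5.8 = 24.4.
Posterior ∝ μ^7e^(−12μ) · μ^5e^(−24.4μ) = μ^12e^(−36.4μ), i.e. Gamma(13, 36.4).
Mode = (a−1)/b = 12/36.4 ≈ 0.330.

μ̂_MAP = 0.330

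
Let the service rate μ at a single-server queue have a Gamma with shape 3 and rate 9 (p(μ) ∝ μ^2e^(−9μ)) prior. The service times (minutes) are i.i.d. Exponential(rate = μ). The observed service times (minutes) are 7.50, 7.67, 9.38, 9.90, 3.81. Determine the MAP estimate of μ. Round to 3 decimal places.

μ̂_MAP = 0.148

The Exponential(rate=μ) likelihood is ∝ μ^n e^(−μΣtᵢ). Here n = 5 and Σtᵢ = 7.50 + 7.67 + 9.38 + 9.90 + 3.81 = 38.26.
Posterior ∝ μ^2e^(−9μ) · μ^5e^(−38.26μ) = μ^7e^(−47.26μ), i.e. Gamma(8, 47.26).
Mode = (a−1)/b = 7/47.26 ≈ 0.148.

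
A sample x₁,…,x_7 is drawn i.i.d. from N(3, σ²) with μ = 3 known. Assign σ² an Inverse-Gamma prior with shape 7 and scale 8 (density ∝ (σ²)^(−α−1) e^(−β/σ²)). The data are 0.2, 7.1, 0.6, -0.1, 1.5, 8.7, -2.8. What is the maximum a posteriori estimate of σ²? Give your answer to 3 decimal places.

Sum of squared deviations about the known mean: SS = (0.2−3)² + (7.1−3)² + (0.6−3)² + (-0.1−3)² + (1.5−3)² + (8.7−3)² + (-2.8−3)² = 108.4.
The Normal likelihood contributes (σ²)^(−n/2) exp(−SS/(2σ²)), so the posterior is Inverse-Gamma(α + n/2, β + SS/2) = Inverse-Gamma(10.5, 62.2).
The mode of Inverse-Gamma(a, b) is b/(a+1) = 62.2/11.5 ≈ 5.409.

σ̂²_MAP = 5.409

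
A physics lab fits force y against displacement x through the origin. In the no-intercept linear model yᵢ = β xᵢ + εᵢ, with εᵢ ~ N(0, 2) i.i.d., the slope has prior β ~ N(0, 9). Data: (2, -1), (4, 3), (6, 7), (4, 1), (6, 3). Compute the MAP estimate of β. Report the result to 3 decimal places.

β̂_MAP = 0.684

log p(β | y) = −Σ(yᵢ − βxᵢ)²/(2·2) − β²/(2·9) + const.
Setting the derivative to zero: Σxᵢ(yᵢ − βxᵢ)/2 − β/9 = 0, so β = Σxᵢyᵢ / (Σxᵢ² + σ²/τ²).
Σxᵢyᵢ = 2·(-1) + 4·3 + 6·7 + 4·1 + 6·3 = 74; Σxᵢ² = 108; σ²/τ² = 2/9.
β̂_MAP = 74 / (108 + 2/9) = 74/(974/9) = 333/487 ≈ 0.684.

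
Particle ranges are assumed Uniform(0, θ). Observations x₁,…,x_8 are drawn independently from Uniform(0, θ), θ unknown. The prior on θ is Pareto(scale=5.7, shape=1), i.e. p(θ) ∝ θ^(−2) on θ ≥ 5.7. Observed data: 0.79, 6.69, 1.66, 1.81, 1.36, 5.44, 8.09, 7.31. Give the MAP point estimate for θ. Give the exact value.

θ̂_MAP = 8.09

The Uniform(0, θ) likelihood is θ^(−n) for θ ≥ max(xᵢ), zero otherwise. Here max(xᵢ) = 8.09.
Posterior ∝ θ^(−2) · θ^(−8) = θ^(−10) on θ ≥ max(5.7, 8.09) = 8.09.
This density is strictly decreasing in θ, so the posterior mode lies at the lower boundary of the support.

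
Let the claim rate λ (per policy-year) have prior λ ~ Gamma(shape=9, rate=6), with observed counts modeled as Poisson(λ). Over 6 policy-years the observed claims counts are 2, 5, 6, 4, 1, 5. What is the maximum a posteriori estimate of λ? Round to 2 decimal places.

Σxᵢ = 2+5+6+4+1+5 = 23, with n = 6.
Posterior ∝ λ^8e^(−6λ) · λ^23e^(−6λ) = λ^31e^(−12λ), i.e. Gamma(shape=32, rate=12).
The mode of a Gamma(a, b) with a ≥ 1 (shape–rate) is (a−1)/b = 31/12 ≈ 2.58.

λ̂_MAP = 2.58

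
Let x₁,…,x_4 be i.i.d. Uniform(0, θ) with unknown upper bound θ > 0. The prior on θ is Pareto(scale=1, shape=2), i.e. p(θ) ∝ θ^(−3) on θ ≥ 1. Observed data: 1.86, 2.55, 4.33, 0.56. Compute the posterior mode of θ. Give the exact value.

The Uniform(0, θ) likelihood is θ^(−n) for θ ≥ max(xᵢ), zero otherwise. Here max(xᵢ) = 4.33.
Posterior ∝ θ^(−3) · θ^(−4) = θ^(−7) on θ ≥ max(1, 4.33) = 4.33.
This density is strictly decreasing in θ, so the posterior mode lies at the lower boundary of the support.

θ̂_MAP = 4.33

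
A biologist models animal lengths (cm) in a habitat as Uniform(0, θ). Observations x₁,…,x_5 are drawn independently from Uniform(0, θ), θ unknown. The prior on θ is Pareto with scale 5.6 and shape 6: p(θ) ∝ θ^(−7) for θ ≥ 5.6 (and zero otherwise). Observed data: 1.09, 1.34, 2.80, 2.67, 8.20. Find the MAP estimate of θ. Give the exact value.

θ̂_MAP = 8.20

The Uniform(0, θ) likelihood is θ^(−n) for θ ≥ max(xᵢ), zero otherwise. Here max(xᵢ) = 8.20.
Posterior ∝ θ^(−7) · θ^(−5) = θ^(−12) on θ ≥ max(5.6, 8.20) = 8.20.
This density is strictly decreasing in θ, so the posterior mode lies at the lower boundary of the support.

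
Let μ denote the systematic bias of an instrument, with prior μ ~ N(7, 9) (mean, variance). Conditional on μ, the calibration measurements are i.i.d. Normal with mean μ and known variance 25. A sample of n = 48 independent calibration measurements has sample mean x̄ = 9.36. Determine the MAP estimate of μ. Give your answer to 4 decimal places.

n = 48, x̄ = 9.36.
For a Normal prior and Normal likelihood with known variance, the posterior is Normal; its mode equals its mean, the precision-weighted average.
Prior precision 1/σ₀² = 1/9; data precision n/σ² = 48/25 = 1.92.
μ̂ = ((1/9)·7 + 1.92·9.36) / (1/9 + 1.92) = (105463/5625)/(457/225) = 105463/11425 ≈ 9.2309.

μ̂_MAP = 9.2309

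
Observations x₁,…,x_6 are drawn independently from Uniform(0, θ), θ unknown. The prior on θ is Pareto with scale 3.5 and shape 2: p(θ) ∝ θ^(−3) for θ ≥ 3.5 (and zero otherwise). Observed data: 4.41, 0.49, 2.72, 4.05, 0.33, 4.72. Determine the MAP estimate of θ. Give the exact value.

θ̂_MAP = 4.72

The Uniform(0, θ) likelihood is θ^(−n) for θ ≥ max(xᵢ), zero otherwise. Here max(xᵢ) = 4.72.
Posterior ∝ θ^(−3) · θ^(−6) = θ^(−9) on θ ≥ max(3.5, 4.72) = 4.72.
This density is strictly decreasing in θ, so the posterior mode lies at the lower boundary of the support.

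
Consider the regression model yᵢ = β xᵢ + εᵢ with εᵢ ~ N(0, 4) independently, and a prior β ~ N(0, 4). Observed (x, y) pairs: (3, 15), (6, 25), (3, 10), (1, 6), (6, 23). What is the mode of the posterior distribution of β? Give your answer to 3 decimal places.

log p(β | y) = −Σ(yᵢ − βxᵢ)²/(2·4) − β²/(2·4) + const.
Setting the derivative to zero: Σxᵢ(yᵢ − βxᵢ)/4 − β/4 = 0, so β = Σxᵢyᵢ / (Σxᵢ² + σ²/τ²).
Σxᵢyᵢ = 3·15 + 6·25 + 3·10 + 1·6 + 6·23 = 369; Σxᵢ² = 91; σ²/τ² = 1.
β̂_MAP = 369 / (91 + 1) = 369/92 ≈ 4.011.

β̂_MAP = 4.011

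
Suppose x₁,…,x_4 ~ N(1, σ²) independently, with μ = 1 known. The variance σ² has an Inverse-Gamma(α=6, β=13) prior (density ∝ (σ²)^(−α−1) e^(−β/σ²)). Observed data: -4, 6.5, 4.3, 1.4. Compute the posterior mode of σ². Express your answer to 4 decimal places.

σ̂²_MAP = 5.1278

Sum of squared deviations about the known mean: SS = (-4−1)² + (6.5−1)² + (4.3−1)² + (1.4−1)² = 66.3.
The Normal likelihood contributes (σ²)^(−n/2) exp(−SS/(2σ²)), so the posterior is Inverse-Gamma(α + n/2, β + SS/2) = Inverse-Gamma(8, 46.15).
The mode of Inverse-Gamma(a, b) is b/(a+1) = 46.15/9 ≈ 5.1278.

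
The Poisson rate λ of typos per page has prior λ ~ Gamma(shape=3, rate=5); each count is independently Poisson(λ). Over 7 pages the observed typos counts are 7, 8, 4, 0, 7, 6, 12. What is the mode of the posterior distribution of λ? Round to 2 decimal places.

λ̂_MAP = 3.83

Σxᵢ = 7+8+4+0+7+6+12 = 44, with n = 7.
Posterior ∝ λ^2e^(−5λ) · λ^44e^(−7λ) = λ^46e^(−12λ), i.e. Gamma(shape=47, rate=12).
The mode of a Gamma(a, b) with a ≥ 1 (shape–rate) is (a−1)/b = 46/12 ≈ 3.83.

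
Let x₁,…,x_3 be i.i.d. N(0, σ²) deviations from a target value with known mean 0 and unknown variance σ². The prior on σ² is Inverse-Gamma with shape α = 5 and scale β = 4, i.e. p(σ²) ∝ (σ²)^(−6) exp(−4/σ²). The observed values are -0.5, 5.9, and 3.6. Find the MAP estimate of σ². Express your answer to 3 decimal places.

σ̂²_MAP = 3.735

Sum of squared deviations about the known mean: SS = (-0.5−0)² + (5.9−0)² + (3.6−0)² = 48.02.
The Normal likelihood contributes (σ²)^(−n/2) exp(−SS/(2σ²)), so the posterior is Inverse-Gamma(α + n/2, β + SS/2) = Inverse-Gamma(6.5, 28.01).
The mode of Inverse-Gamma(a, b) is b/(a+1) = 28.01/7.5 ≈ 3.735.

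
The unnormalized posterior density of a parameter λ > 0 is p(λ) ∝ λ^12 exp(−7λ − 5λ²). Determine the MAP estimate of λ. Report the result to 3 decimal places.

λ̂_MAP = 0.800

ℓ'(λ) = 12/λ − 7 − 10λ. Setting this to zero and multiplying by λ: 10λ² + 7λ − 12 = 0.
λ = (−7 + √(7² + 4·10·12)) / (2·10) = (−7 + √529) / 20 = (−7 + 23)/20 = 4/5.
ℓ''(λ) = −12/λ² − 10 < 0, confirming a maximum.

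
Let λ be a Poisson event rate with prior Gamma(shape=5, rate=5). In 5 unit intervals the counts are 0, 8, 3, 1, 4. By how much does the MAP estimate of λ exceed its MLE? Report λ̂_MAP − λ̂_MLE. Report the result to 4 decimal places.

MAP − MLE = -1.2000

Σxᵢ = 16. Posterior is Gamma(21, 10); MAP = (21−1)/10 = 20/10 ≈ 2.00000.
MLE = x̄ = 16/5 ≈ 3.20000.
Difference = 20/10 − 16/5 = -6/5 ≈ -1.2000.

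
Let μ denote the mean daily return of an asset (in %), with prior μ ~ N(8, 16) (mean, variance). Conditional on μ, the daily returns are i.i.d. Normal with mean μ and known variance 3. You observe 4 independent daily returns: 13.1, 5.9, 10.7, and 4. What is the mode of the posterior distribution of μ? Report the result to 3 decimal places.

μ̂_MAP = 8.406

n = 4; x̄ = (13.1 + 5.9 + 10.7 + 4)/4 = 33.7/4 = 8.425.
For a Normal prior and Normal likelihood with known variance, the posterior is Normal; its mode equals its mean, the precision-weighted average.
Prior precision 1/σ₀² = 1/16 = 0.0625; data precision n/σ² = 4/3.
μ̂ = (0.0625·8 + (4/3)·8.425) / (0.0625 + 4/3) = (176/15)/(67/48) = 2816/335 ≈ 8.406.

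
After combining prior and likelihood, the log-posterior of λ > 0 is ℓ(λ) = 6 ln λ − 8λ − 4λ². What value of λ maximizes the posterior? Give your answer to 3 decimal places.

λ̂_MAP = 0.500

ℓ'(λ) = 6/λ − 8 − 8λ. Setting this to zero and multiplying by λ: 8λ² + 8λ − 6 = 0.
λ = (−8 + √(8² + 4·8·6)) / (2·8) = (−8 + √256) / 16 = (−8 + 16)/16 = 1/2.
ℓ''(λ) = −6/λ² − 8 < 0, confirming a maximum.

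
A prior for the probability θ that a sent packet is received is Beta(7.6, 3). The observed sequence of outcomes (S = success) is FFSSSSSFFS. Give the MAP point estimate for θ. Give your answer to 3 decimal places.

θ̂_MAP = 0.677

Prior: Beta(7.6, 3).
Data: 6 successes in 10 trials (from the sequence). The binomial likelihood contributes θ^6(1−θ)^4, so the posterior is Beta(7.6+6, 3+4) = Beta(13.6, 7).
For Beta(a, b) with a, b > 1 the mode is (a−1)/(a+b−2) = 12.6/18.6 ≈ 0.677.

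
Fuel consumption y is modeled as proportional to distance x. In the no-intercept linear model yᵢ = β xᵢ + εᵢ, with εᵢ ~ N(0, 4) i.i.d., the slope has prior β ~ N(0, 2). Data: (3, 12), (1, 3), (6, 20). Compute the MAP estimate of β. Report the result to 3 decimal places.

log p(β | y) = −Σ(yᵢ − βxᵢ)²/(2·4) − β²/(2·2) + const.
Setting the derivative to zero: Σxᵢ(yᵢ − βxᵢ)/4 − β/2 = 0, so β = Σxᵢyᵢ / (Σxᵢ² + σ²/τ²).
Σxᵢyᵢ = 3·12 + 1·3 + 6·20 = 159; Σxᵢ² = 46; σ²/τ² = 2.
β̂_MAP = 159 / (46 + 2) = 159/48 ≈ 3.313.

β̂_MAP = 3.313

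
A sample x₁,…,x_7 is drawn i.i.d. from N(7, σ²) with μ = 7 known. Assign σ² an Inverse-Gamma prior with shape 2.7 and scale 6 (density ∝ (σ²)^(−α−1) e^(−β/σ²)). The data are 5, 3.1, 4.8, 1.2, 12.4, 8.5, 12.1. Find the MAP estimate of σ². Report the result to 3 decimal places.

Sum of squared deviations about the known mean: SS = (5−7)² + (3.1−7)² + (4.8−7)² + (1.2−7)² + (12.4−7)² + (8.5−7)² + (12.1−7)² = 115.11.
The Normal likelihood contributes (σ²)^(−n/2) exp(−SS/(2σ²)), so the posterior is Inverse-Gamma(α + n/2, β + SS/2) = Inverse-Gamma(6.2, 63.555).
The mode of Inverse-Gamma(a, b) is b/(a+1) = 63.555/7.2 ≈ 8.827.

σ̂²_MAP = 8.827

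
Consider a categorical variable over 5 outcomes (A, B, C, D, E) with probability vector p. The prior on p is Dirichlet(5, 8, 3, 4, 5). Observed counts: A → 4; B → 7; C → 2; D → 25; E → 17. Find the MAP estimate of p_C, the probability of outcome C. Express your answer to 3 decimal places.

MAP estimate of p_C = 0.053

The posterior is Dirichlet(αᵢ + nᵢ) = Dirichlet(9, 15, 5, 29, 22).
For a Dirichlet(a₁,…,a_K) with all aᵢ > 1, the mode has j-th component (aⱼ − 1)/(Σaᵢ − K).
Here Σaᵢ = 80 and K = 5, so p_C = (5 − 1)/(80 − 5) = 4/75 ≈ 0.053.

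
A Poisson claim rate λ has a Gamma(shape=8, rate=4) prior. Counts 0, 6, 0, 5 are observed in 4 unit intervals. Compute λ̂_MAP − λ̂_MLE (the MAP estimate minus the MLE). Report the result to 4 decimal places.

MAP − MLE = -0.5000

Σxᵢ = 11. Posterior is Gamma(19, 8); MAP = (19−1)/8 = 18/8 ≈ 2.25000.
MLE = x̄ = 11/4 ≈ 2.75000.
Difference = 18/8 − 11/4 = -1/2 ≈ -0.5000.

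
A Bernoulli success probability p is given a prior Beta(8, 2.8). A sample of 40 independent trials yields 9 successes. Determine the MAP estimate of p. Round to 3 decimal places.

Prior: Beta(8, 2.8).
Data: 9 successes in 40 trials. The binomial likelihood contributes p^9(1−p)^31, so the posterior is Beta(8+9, 2.8+31) = Beta(17, 33.8).
For Beta(a, b) with a, b > 1 the mode is (a−1)/(a+b−2) = 16/48.8 ≈ 0.328.

p̂_MAP = 0.328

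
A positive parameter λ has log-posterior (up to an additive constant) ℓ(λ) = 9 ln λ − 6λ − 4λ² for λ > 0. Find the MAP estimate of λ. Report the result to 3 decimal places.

λ̂_MAP = 0.750

ℓ'(λ) = 9/λ − 6 − 8λ. Setting this to zero and multiplying by λ: 8λ² + 6λ − 9 = 0.
λ = (−6 + √(6² + 4·8·9)) / (2·8) = (−6 + √324) / 16 = (−6 + 18)/16 = 3/4.
ℓ''(λ) = −9/λ² − 8 < 0, confirming a maximum.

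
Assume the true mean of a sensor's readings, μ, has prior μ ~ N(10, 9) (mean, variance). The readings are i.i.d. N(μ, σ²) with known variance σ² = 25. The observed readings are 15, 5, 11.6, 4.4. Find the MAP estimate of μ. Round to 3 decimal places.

μ̂_MAP = 9.410

n = 4; x̄ = (15 + 5 + 11.6 + 4.4)/4 = 36/4 = 9.
For a Normal prior and Normal likelihood with known variance, the posterior is Normal; its mode equals its mean, the precision-weighted average.
Prior precision 1/σ₀² = 1/9; data precision n/σ² = 4/25 = 0.16.
μ̂ = ((1/9)·10 + 0.16·9) / (1/9 + 0.16) = (574/225)/(61/225) = 574/61 ≈ 9.410.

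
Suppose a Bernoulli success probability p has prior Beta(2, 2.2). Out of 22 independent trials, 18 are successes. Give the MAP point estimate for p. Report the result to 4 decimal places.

Prior: Beta(2, 2.2).
Data: 18 successes in 22 trials. The binomial likelihood contributes p^18(1−p)^4, so the posterior is Beta(2+18, 2.2+4) = Beta(20, 6.2).
For Beta(a, b) with a, b > 1 the mode is (a−1)/(a+b−2) = 19/24.2 ≈ 0.7851.

p̂_MAP = 0.7851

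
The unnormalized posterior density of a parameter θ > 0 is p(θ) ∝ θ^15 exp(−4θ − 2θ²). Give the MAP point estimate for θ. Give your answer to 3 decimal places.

ℓ'(θ) = 15/θ − 4 − 4θ. Setting this to zero and multiplying by θ: 4θ² + 4θ − 15 = 0.
θ = (−4 + √(4² + 4·4·15)) / (2·4) = (−4 + √256) / 8 = (−4 + 16)/8 = 3/2.
ℓ''(θ) = −15/θ² − 4 < 0, confirming a maximum.

θ̂_MAP = 1.500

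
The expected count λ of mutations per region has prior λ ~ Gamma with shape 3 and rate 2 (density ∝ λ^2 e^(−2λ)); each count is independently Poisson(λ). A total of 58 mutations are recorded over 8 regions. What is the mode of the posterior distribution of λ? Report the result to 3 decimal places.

λ̂_MAP = 6.000

Σxᵢ = 58, n = 8.
Posterior ∝ λ^2e^(−2λ) · λ^58e^(−8λ) = λ^60e^(−10λ), i.e. Gamma(shape=61, rate=10).
The mode of a Gamma(a, b) with a ≥ 1 (shape–rate) is (a−1)/b = 60/10 ≈ 6.000.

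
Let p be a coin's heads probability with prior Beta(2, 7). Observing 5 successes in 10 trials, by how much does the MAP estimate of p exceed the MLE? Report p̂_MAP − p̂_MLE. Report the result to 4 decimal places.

Posterior is Beta(7, 12); MAP = (7−1)/(19−2) = 6/17 ≈ 0.35294.
MLE ignores the prior: p̂_MLE = k/n = 5/10 ≈ 0.50000.
Difference = 6/17 − 5/10 = -5/34 ≈ -0.1471.

MAP − MLE = -0.1471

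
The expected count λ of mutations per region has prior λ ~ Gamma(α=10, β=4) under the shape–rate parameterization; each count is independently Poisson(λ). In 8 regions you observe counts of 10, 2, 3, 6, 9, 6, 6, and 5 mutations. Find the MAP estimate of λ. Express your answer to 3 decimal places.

λ̂_MAP = 4.667

Σxᵢ = 10+2+3+6+9+6+6+5 = 47, with n = 8.
Posterior ∝ λ^9e^(−4λ) · λ^47e^(−8λ) = λ^56e^(−12λ), i.e. Gamma(shape=57, rate=12).
The mode of a Gamma(a, b) with a ≥ 1 (shape–rate) is (a−1)/b = 56/12 ≈ 4.667.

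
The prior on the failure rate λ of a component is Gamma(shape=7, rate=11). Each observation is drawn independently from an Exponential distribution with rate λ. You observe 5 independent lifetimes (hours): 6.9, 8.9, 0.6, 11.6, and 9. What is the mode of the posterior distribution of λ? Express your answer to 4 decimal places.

λ̂_MAP = 0.2292

The Exponential(rate=λ) likelihood is ∝ λ^n e^(−λΣtᵢ). Here n = 5 and Σtᵢ = 6.9 + 8.9 + 0.6 + 11.6 + 9 = 37.
Posterior ∝ λ^6e^(−11λ) · λ^5e^(−37λ) = λ^11e^(−48λ), i.e. Gamma(12, 48).
Mode = (a−1)/b = 11/48 ≈ 0.2292.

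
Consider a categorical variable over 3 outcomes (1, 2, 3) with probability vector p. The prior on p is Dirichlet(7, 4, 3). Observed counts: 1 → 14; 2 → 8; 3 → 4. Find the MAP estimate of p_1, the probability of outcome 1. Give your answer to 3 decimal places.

MAP estimate: 0.541

The posterior is Dirichlet(αᵢ + nᵢ) = Dirichlet(21, 12, 7).
For a Dirichlet(a₁,…,a_K) with all aᵢ > 1, the mode has j-th component (aⱼ − 1)/(Σaᵢ − K).
Here Σaᵢ = 40 and K = 3, so p_1 = (21 − 1)/(40 − 3) = 20/37 ≈ 0.541.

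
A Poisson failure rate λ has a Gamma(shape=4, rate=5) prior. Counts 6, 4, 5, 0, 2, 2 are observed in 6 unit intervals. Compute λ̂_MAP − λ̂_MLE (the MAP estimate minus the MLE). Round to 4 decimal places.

Σxᵢ = 19. Posterior is Gamma(23, 11); MAP = (23−1)/11 = 22/11 ≈ 2.00000.
MLE = x̄ = 19/6 ≈ 3.16667.
Difference = 22/11 − 19/6 = -7/6 ≈ -1.1667.

MAP − MLE = -1.1667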